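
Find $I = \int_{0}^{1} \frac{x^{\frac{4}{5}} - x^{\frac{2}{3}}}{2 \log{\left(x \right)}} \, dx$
$- \log{\left(5 \right)} + \frac{3 \log{\left(3 \right)}}{2}$

Consider the one-parameter family: let $I(a) = \int_{0}^{1} \frac{x^{\frac{4}{5}} - x^{a}}{2 \log{\left(x \right)}} \, dx$.

Since $\dfrac{\partial}{\partial a}\,x^{a} = x^{a} \ln x$, the $\ln x$ in the denominator cancels and
$$\frac{dI}{da} = \int_{0}^{1} - \frac{1}{2} x^{a} \, dx = - \frac{1}{2} \left[\frac{x^{a+1}}{a+1}\right]_0^1 = - \frac{1}{2 a + 2}.$$

Integrating with respect to $a$ gives $I(a) = - \frac{\log{\left(a + 1 \right)}}{2} - \frac{\log{\left(5 \right)}}{2} + \log{\left(3 \right)} + C$.

At $a = \frac{4}{5}$ the integrand is identically $0$, so $I(\frac{4}{5}) = 0$. The closed form gives $0$, hence $C = 0$.

Setting $a = \frac{2}{3}$:
$$I = - \log{\left(5 \right)} + \frac{3 \log{\left(3 \right)}}{2}.$$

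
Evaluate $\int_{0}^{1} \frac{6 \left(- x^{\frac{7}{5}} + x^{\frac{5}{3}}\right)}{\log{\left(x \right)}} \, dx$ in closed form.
$\log{\left(\frac{1000000}{531441} \right)}$

Introduce a parameter $a$ in the exponent: let $I(a) = \int_{0}^{1} \frac{6 \left(- x^{\frac{7}{5}} + x^{a}\right)}{\log{\left(x \right)}} \, dx$.

Since $\dfrac{\partial}{\partial a}\,x^{a} = x^{a} \ln x$, the $\ln x$ in the denominator cancels and
$$\frac{dI}{da} = \int_{0}^{1} 6 x^{a} \, dx = 6 \left[\frac{x^{a+1}}{a+1}\right]_0^1 = \frac{6}{a + 1}.$$

Integrating with respect to $a$ gives $I(a) = \log{\left(\frac{15625 \left(a + 1\right)^{6}}{2985984} \right)} + C$.

At $a = \frac{7}{5}$ the integrand is identically $0$, so $I(\frac{7}{5}) = 0$. The closed form gives $0$, hence $C = 0$.

Setting $a = \frac{5}{3}$:
$$I = \log{\left(\frac{1000000}{531441} \right)}.$$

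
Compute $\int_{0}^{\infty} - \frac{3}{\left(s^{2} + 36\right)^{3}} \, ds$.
$- \frac{\pi}{13824}$

Start from the standard arctangent integral
$$J(a) = \int_{0}^{\infty} - \frac{3}{a^{2} + s^{2}} \, ds = - \frac{3 \pi}{2 a}.$$

Differentiating under the integral sign with respect to $a$,
$$\frac{dJ}{da} = \int_{0}^{\infty} \frac{6 a}{\left(a^{2} + s^{2}\right)^{2}} \, ds = \frac{3 \pi}{2 a^{2}},$$
so $\int_{0}^{\infty} - \frac{3}{\left(a^{2} + s^{2}\right)^{2}} \, ds = - \frac{3 \pi}{4 a^{3}}$.

Repeating — each differentiation of $1/(s^2+a^2)^j$ produces $-2ja/(s^2+a^2)^{j+1}$ — and dividing through by $-2ja$ at each step yields, after $2$ differentiations in total,
$$\int_{0}^{\infty} - \frac{3}{\left(a^{2} + s^{2}\right)^{3}} \, ds = - \frac{9 \pi}{16 a^{5}}.$$

Setting $a = 6$:
$$I = - \frac{\pi}{13824}.$$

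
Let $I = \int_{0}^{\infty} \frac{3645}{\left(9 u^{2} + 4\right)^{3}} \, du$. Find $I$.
$\frac{3645 \pi}{512}$

Recall the elementary integral
$$J(a) = \int_{0}^{\infty} \frac{5}{a^{2} + u^{2}} \, du = \frac{5 \pi}{2 a}.$$

Differentiating under the integral sign with respect to $a$,
$$\frac{dJ}{da} = \int_{0}^{\infty} - \frac{10 a}{\left(a^{2} + u^{2}\right)^{2}} \, du = - \frac{5 \pi}{2 a^{2}},$$
so $\int_{0}^{\infty} \frac{5}{\left(a^{2} + u^{2}\right)^{2}} \, du = \frac{5 \pi}{4 a^{3}}$.

Repeating — each differentiation of $1/(u^2+a^2)^j$ produces $-2ja/(u^2+a^2)^{j+1}$ — and dividing through by $-2ja$ at each step yields, after $2$ differentiations in total,
$$\int_{0}^{\infty} \frac{5}{\left(a^{2} + u^{2}\right)^{3}} \, du = \frac{15 \pi}{16 a^{5}}.$$

Setting $a = \frac{2}{3}$:
$$I = \frac{3645 \pi}{512}.$$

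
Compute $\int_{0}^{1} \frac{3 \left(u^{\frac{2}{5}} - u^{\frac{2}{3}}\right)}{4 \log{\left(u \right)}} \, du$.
$- \frac{3 \log{\left(5 \right)}}{2} + \frac{3 \log{\left(21 \right)}}{4}$

Introduce a parameter $a$ in the exponent: let $I(a) = \int_{0}^{1} \frac{3 \left(- u^{\frac{2}{3}} + u^{a}\right)}{4 \log{\left(u \right)}} \, du$.

Since $\dfrac{\partial}{\partial a}\,u^{a} = u^{a} \ln u$, the $\ln u$ in the denominator cancels and
$$\frac{dI}{da} = \int_{0}^{1} \frac{3}{4} u^{a} \, du = \frac{3}{4} \left[\frac{u^{a+1}}{a+1}\right]_0^1 = \frac{3}{4 \left(a + 1\right)}.$$

Integrating with respect to $a$ gives $I(a) = \log{\left(\frac{3^{\frac{3}{4}} \sqrt[4]{5} \left(a + 1\right)^{\frac{3}{4}}}{5} \right)} + C$.

At $a = \frac{2}{3}$ the integrand is identically $0$, so $I(\frac{2}{3}) = 0$. The closed form gives $0$, hence $C = 0$.

Setting $a = \frac{2}{5}$:
$$I = - \frac{3 \log{\left(5 \right)}}{2} + \frac{3 \log{\left(21 \right)}}{4}.$$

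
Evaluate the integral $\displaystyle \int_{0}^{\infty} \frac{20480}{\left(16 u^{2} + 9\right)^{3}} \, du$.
$\frac{320 \pi}{81}$

Start from the standard arctangent integral
$$J(a) = \int_{0}^{\infty} \frac{5}{a^{2} + u^{2}} \, du = \frac{5 \pi}{2 a}.$$

Differentiating under the integral sign with respect to $a$,
$$\frac{dJ}{da} = \int_{0}^{\infty} - \frac{10 a}{\left(a^{2} + u^{2}\right)^{2}} \, du = - \frac{5 \pi}{2 a^{2}},$$
so $\int_{0}^{\infty} \frac{5}{\left(a^{2} + u^{2}\right)^{2}} \, du = \frac{5 \pi}{4 a^{3}}$.

Repeating — each differentiation of $1/(u^2+a^2)^j$ produces $-2ja/(u^2+a^2)^{j+1}$ — and dividing through by $-2ja$ at each step yields, after $2$ differentiations in total,
$$\int_{0}^{\infty} \frac{5}{\left(a^{2} + u^{2}\right)^{3}} \, du = \frac{15 \pi}{16 a^{5}}.$$

Setting $a = \frac{3}{4}$:
$$I = \frac{320 \pi}{81}.$$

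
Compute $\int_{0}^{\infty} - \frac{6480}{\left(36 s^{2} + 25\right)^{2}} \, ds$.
$- \frac{54 \pi}{25}$

Recall the elementary integral
$$J(a) = \int_{0}^{\infty} - \frac{5}{a^{2} + s^{2}} \, ds = - \frac{5 \pi}{2 a}.$$

Differentiating under the integral sign with respect to $a$,
$$\frac{dJ}{da} = \int_{0}^{\infty} \frac{10 a}{\left(a^{2} + s^{2}\right)^{2}} \, ds = \frac{5 \pi}{2 a^{2}},$$
so $\int_{0}^{\infty} - \frac{5}{\left(a^{2} + s^{2}\right)^{2}} \, ds = - \frac{5 \pi}{4 a^{3}}$.

Setting $a = \frac{5}{6}$:
$$I = - \frac{54 \pi}{25}.$$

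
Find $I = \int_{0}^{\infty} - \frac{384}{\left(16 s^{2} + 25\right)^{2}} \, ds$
$- \frac{24 \pi}{125}$

Start from the standard arctangent integral
$$J(a) = \int_{0}^{\infty} - \frac{3}{2 \left(a^{2} + s^{2}\right)} \, ds = - \frac{3 \pi}{4 a}.$$

Differentiating under the integral sign with respect to $a$,
$$\frac{dJ}{da} = \int_{0}^{\infty} \frac{3 a}{\left(a^{2} + s^{2}\right)^{2}} \, ds = \frac{3 \pi}{4 a^{2}},$$
so $\int_{0}^{\infty} - \frac{3}{2 \left(a^{2} + s^{2}\right)^{2}} \, ds = - \frac{3 \pi}{8 a^{3}}$.

Setting $a = \frac{5}{4}$:
$$I = - \frac{24 \pi}{125}.$$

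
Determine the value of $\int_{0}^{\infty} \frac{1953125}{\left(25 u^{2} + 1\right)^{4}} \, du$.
$\frac{1953125 \pi}{32}$

Start from the standard arctangent integral
$$J(a) = \int_{0}^{\infty} \frac{5}{a^{2} + u^{2}} \, du = \frac{5 \pi}{2 a}.$$

Differentiating under the integral sign with respect to $a$,
$$\frac{dJ}{da} = \int_{0}^{\infty} - \frac{10 a}{\left(a^{2} + u^{2}\right)^{2}} \, du = - \frac{5 \pi}{2 a^{2}},$$
so $\int_{0}^{\infty} \frac{5}{\left(a^{2} + u^{2}\right)^{2}} \, du = \frac{5 \pi}{4 a^{3}}$.

Repeating — each differentiation of $1/(u^2+a^2)^j$ produces $-2ja/(u^2+a^2)^{j+1}$ — and dividing through by $-2ja$ at each step yields, after $3$ differentiations in total,
$$\int_{0}^{\infty} \frac{5}{\left(a^{2} + u^{2}\right)^{4}} \, du = \frac{25 \pi}{32 a^{7}}.$$

Setting $a = \frac{1}{5}$:
$$I = \frac{1953125 \pi}{32}.$$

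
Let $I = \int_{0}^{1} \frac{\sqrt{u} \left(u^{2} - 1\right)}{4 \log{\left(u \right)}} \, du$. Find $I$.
$- \frac{\log{\left(3 \right)}}{4} + \frac{\log{\left(7 \right)}}{4}$

Consider the one-parameter family: let $I(a) = \int_{0}^{1} \frac{u^{\frac{5}{2}} - u^{a}}{4 \log{\left(u \right)}} \, du$.

Since $\dfrac{\partial}{\partial a}\,u^{a} = u^{a} \ln u$, the $\ln u$ in the denominator cancels and
$$\frac{dI}{da} = \int_{0}^{1} - \frac{1}{4} u^{a} \, du = - \frac{1}{4} \left[\frac{u^{a+1}}{a+1}\right]_0^1 = - \frac{1}{4 a + 4}.$$

Integrating with respect to $a$ gives $I(a) = - \frac{\log{\left(a + 1 \right)}}{4} - \frac{\log{\left(2 \right)}}{4} + \frac{\log{\left(7 \right)}}{4} + C$.

At $a = \frac{5}{2}$ the integrand is identically $0$, so $I(\frac{5}{2}) = 0$. The closed form gives $0$, hence $C = 0$.

Setting $a = \frac{1}{2}$:
$$I = - \frac{\log{\left(3 \right)}}{4} + \frac{\log{\left(7 \right)}}{4}.$$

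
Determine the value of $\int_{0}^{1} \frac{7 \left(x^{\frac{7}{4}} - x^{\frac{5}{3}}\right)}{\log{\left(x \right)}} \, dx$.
$- \log{\left(\frac{34359738368}{42618442977} \right)}$

Replace the exponent $\frac{5}{3}$ by a parameter $a$: let $I(a) = \int_{0}^{1} \frac{7 \left(x^{\frac{7}{4}} - x^{a}\right)}{\log{\left(x \right)}} \, dx$.

Since $\dfrac{\partial}{\partial a}\,x^{a} = x^{a} \ln x$, the $\ln x$ in the denominator cancels and
$$\frac{dI}{da} = \int_{0}^{1} -7 x^{a} \, dx = -7 \left[\frac{x^{a+1}}{a+1}\right]_0^1 = - \frac{7}{a + 1}.$$

Integrating with respect to $a$ gives $I(a) = - \log{\left(\frac{16384 \left(a + 1\right)^{7}}{19487171} \right)} + C$.

At $a = \frac{7}{4}$ the integrand is identically $0$, so $I(\frac{7}{4}) = 0$. The closed form gives $0$, hence $C = 0$.

Setting $a = \frac{5}{3}$:
$$I = - \log{\left(\frac{34359738368}{42618442977} \right)}.$$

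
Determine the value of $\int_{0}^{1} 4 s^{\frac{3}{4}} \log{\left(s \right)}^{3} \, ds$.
$- \frac{6144}{2401}$

Start from the elementary integral
$$J(a) = \int_{0}^{1} 4 s^{a} \, ds = \frac{4}{a + 1}.$$

Differentiating under the integral sign brings down a factor of $\ln s$:
$$\frac{dJ}{da} = \int_{0}^{1} 4 s^{a} \log{\left(s \right)} \, ds = - \frac{4}{\left(a + 1\right)^{2}}.$$

Repeating $3$ times in total — each differentiation brings down another $\ln s$ — gives
$$\frac{d^{3}J}{da^{3}} = \int_{0}^{1} 4 s^{a} \log{\left(s \right)}^{3} \, ds = - \frac{24}{\left(a + 1\right)^{4}},$$
and the integrand here is exactly the target integrand, so $I = - \frac{24}{\left(a + 1\right)^{4}}$.

Setting $a = \frac{3}{4}$:
$$I = - \frac{6144}{2401}.$$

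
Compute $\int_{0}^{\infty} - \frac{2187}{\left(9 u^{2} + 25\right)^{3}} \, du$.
$- \frac{2187 \pi}{50000}$

Start from the standard arctangent integral
$$J(a) = \int_{0}^{\infty} - \frac{3}{a^{2} + u^{2}} \, du = - \frac{3 \pi}{2 a}.$$

Differentiating under the integral sign with respect to $a$,
$$\frac{dJ}{da} = \int_{0}^{\infty} \frac{6 a}{\left(a^{2} + u^{2}\right)^{2}} \, du = \frac{3 \pi}{2 a^{2}},$$
so $\int_{0}^{\infty} - \frac{3}{\left(a^{2} + u^{2}\right)^{2}} \, du = - \frac{3 \pi}{4 a^{3}}$.

Repeating — each differentiation of $1/(u^2+a^2)^j$ produces $-2ja/(u^2+a^2)^{j+1}$ — and dividing through by $-2ja$ at each step yields, after $2$ differentiations in total,
$$\int_{0}^{\infty} - \frac{3}{\left(a^{2} + u^{2}\right)^{3}} \, du = - \frac{9 \pi}{16 a^{5}}.$$

Setting $a = \frac{5}{3}$:
$$I = - \frac{2187 \pi}{50000}.$$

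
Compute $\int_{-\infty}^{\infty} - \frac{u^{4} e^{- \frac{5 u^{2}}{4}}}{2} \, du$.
$- \frac{12 \sqrt{5} \sqrt{\pi}}{125}$

Start from the elementary integral
$$J(a) = \int_{-\infty}^{\infty} - \frac{e^{- a u^{2}}}{2} \, du = - \frac{\sqrt{\pi}}{2 \sqrt{a}}.$$

Differentiating under the integral sign brings down a factor of $(-u^2)$:
$$\frac{dJ}{da} = \int_{-\infty}^{\infty} \frac{u^{2} e^{- a u^{2}}}{2} \, du = \frac{\sqrt{\pi}}{4 a^{\frac{3}{2}}}.$$

Repeating twice in total — each differentiation brings down another $(-u^2)$ — gives
$$\frac{d^{2}J}{da^{2}} = \int_{-\infty}^{\infty} - \frac{u^{4} e^{- a u^{2}}}{2} \, du = - \frac{3 \sqrt{\pi}}{8 a^{\frac{5}{2}}},$$
and the integrand here is exactly the target integrand, so $I = - \frac{3 \sqrt{\pi}}{8 a^{\frac{5}{2}}}$.

Setting $a = \frac{5}{4}$:
$$I = - \frac{12 \sqrt{5} \sqrt{\pi}}{125}.$$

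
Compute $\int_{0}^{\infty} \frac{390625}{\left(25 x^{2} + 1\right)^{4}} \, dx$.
$\frac{390625 \pi}{32}$

Start from the standard arctangent integral
$$J(a) = \int_{0}^{\infty} \frac{1}{a^{2} + x^{2}} \, dx = \frac{\pi}{2 a}.$$

Differentiating under the integral sign with respect to $a$,
$$\frac{dJ}{da} = \int_{0}^{\infty} - \frac{2 a}{\left(a^{2} + x^{2}\right)^{2}} \, dx = - \frac{\pi}{2 a^{2}},$$
so $\int_{0}^{\infty} \frac{1}{\left(a^{2} + x^{2}\right)^{2}} \, dx = \frac{\pi}{4 a^{3}}$.

Repeating — each differentiation of $1/(x^2+a^2)^j$ produces $-2ja/(x^2+a^2)^{j+1}$ — and dividing through by $-2ja$ at each step yields, after $3$ differentiations in total,
$$\int_{0}^{\infty} \frac{1}{\left(a^{2} + x^{2}\right)^{4}} \, dx = \frac{5 \pi}{32 a^{7}}.$$

Setting $a = \frac{1}{5}$:
$$I = \frac{390625 \pi}{32}.$$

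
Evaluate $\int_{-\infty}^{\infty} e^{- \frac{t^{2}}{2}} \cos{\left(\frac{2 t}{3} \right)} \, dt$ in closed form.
$\frac{\sqrt{2} \sqrt{\pi}}{e^{\frac{2}{9}}}$

Define $I(b) = \int_{-\infty}^{\infty} e^{- \frac{t^{2}}{2}} \cos{\left(b t \right)} \, dt$.

Differentiating under the integral sign,
$$I'(b) = \int_{-\infty}^{\infty} - t e^{- \frac{t^{2}}{2}} \sin{\left(b t \right)} \, dt.$$

Integrate $\int_{-\infty}^{\infty} t \sin(b t)\, e^{- \frac{t^{2}}{2}}\, dt$ by parts with $u = \sin(b t)$ and $dv = t\, e^{- \frac{t^{2}}{2}}\, dt$, giving $v = - e^{- \frac{t^{2}}{2}}$. The boundary term vanishes and
$$\int_{-\infty}^{\infty} t \sin(b t)\, e^{- \frac{t^{2}}{2}}\, dt = b \int_{-\infty}^{\infty} \cos(b t)\, e^{- \frac{t^{2}}{2}}\, dt,$$
so $I'(b) = - b\, I(b)$.

This is a separable first-order ODE; solving with the initial condition $I(0) = \int_{-\infty}^{\infty} e^{- \frac{t^{2}}{2}}\,dt = \sqrt{2} \sqrt{\pi}$ gives
$$I(b) = \sqrt{2} \sqrt{\pi} e^{- \frac{b^{2}}{2}}.$$

Setting $b = \frac{2}{3}$:
$$I = \frac{\sqrt{2} \sqrt{\pi}}{e^{\frac{2}{9}}}.$$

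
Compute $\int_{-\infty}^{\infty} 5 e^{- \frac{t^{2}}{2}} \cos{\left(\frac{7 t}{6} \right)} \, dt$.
$\frac{5 \sqrt{2} \sqrt{\pi}}{e^{\frac{49}{72}}}$

Define $I(b) = \int_{-\infty}^{\infty} 5 e^{- \frac{t^{2}}{2}} \cos{\left(b t \right)} \, dt$.

Differentiating under the integral sign,
$$I'(b) = \int_{-\infty}^{\infty} - 5 t e^{- \frac{t^{2}}{2}} \sin{\left(b t \right)} \, dt.$$

Integrate $\int_{-\infty}^{\infty} t \sin(b t)\, e^{- \frac{t^{2}}{2}}\, dt$ by parts with $u = \sin(b t)$ and $dv = t\, e^{- \frac{t^{2}}{2}}\, dt$, giving $v = - e^{- \frac{t^{2}}{2}}$. The boundary term vanishes and
$$\int_{-\infty}^{\infty} t \sin(b t)\, e^{- \frac{t^{2}}{2}}\, dt = b \int_{-\infty}^{\infty} \cos(b t)\, e^{- \frac{t^{2}}{2}}\, dt,$$
so $I'(b) = - b\, I(b)$.

This is a separable first-order ODE; solving with the initial condition $I(0) = \int_{-\infty}^{\infty} 5 e^{- \frac{t^{2}}{2}}\,dt = 5 \sqrt{2} \sqrt{\pi}$ gives
$$I(b) = 5 \sqrt{2} \sqrt{\pi} e^{- \frac{b^{2}}{2}}.$$

Setting $b = \frac{7}{6}$:
$$I = \frac{5 \sqrt{2} \sqrt{\pi}}{e^{\frac{49}{72}}}.$$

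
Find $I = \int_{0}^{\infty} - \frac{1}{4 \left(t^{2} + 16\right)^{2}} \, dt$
$- \frac{\pi}{1024}$

Recall the elementary integral
$$J(a) = \int_{0}^{\infty} - \frac{1}{4 \left(a^{2} + t^{2}\right)} \, dt = - \frac{\pi}{8 a}.$$

Differentiating under the integral sign with respect to $a$,
$$\frac{dJ}{da} = \int_{0}^{\infty} \frac{a}{2 \left(a^{2} + t^{2}\right)^{2}} \, dt = \frac{\pi}{8 a^{2}},$$
so $\int_{0}^{\infty} - \frac{1}{4 \left(a^{2} + t^{2}\right)^{2}} \, dt = - \frac{\pi}{16 a^{3}}$.

Setting $a = 4$:
$$I = - \frac{\pi}{1024}.$$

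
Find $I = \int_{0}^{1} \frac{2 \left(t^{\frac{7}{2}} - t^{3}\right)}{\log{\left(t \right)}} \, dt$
$\log{\left(\frac{81}{64} \right)}$

Introduce a parameter $a$ in the exponent: let $I(a) = \int_{0}^{1} \frac{2 \left(- t^{3} + t^{a}\right)}{\log{\left(t \right)}} \, dt$.

Since $\dfrac{\partial}{\partial a}\,t^{a} = t^{a} \ln t$, the $\ln t$ in the denominator cancels and
$$\frac{dI}{da} = \int_{0}^{1} 2 t^{a} \, dt = 2 \left[\frac{t^{a+1}}{a+1}\right]_0^1 = \frac{2}{a + 1}.$$

Integrating with respect to $a$ gives $I(a) = \log{\left(\frac{\left(a + 1\right)^{2}}{16} \right)} + C$.

At $a = 3$ the integrand is identically $0$, so $I(3) = 0$. The closed form gives $0$, hence $C = 0$.

Setting $a = \frac{7}{2}$:
$$I = \log{\left(\frac{81}{64} \right)}.$$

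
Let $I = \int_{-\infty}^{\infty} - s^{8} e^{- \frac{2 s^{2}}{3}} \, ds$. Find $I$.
$- \frac{8505 \sqrt{6} \sqrt{\pi}}{512}$

Begin with the known integral
$$J(a) = \int_{-\infty}^{\infty} - e^{- a s^{2}} \, ds = - \frac{\sqrt{\pi}}{\sqrt{a}}.$$

Differentiating under the integral sign brings down a factor of $(-s^2)$:
$$\frac{dJ}{da} = \int_{-\infty}^{\infty} s^{2} e^{- a s^{2}} \, ds = \frac{\sqrt{\pi}}{2 a^{\frac{3}{2}}}.$$

Repeating $4$ times in total — each differentiation brings down another $(-s^2)$ — gives
$$\frac{d^{4}J}{da^{4}} = \int_{-\infty}^{\infty} - s^{8} e^{- a s^{2}} \, ds = - \frac{105 \sqrt{\pi}}{16 a^{\frac{9}{2}}},$$
and the integrand here is exactly the target integrand, so $I = - \frac{105 \sqrt{\pi}}{16 a^{\frac{9}{2}}}$.

Setting $a = \frac{2}{3}$:
$$I = - \frac{8505 \sqrt{6} \sqrt{\pi}}{512}.$$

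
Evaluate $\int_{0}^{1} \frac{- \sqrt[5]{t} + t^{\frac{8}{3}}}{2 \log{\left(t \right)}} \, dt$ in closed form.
$\log{\left(\frac{\sqrt{110}}{6} \right)}$

Introduce a parameter $a$ in the exponent: let $I(a) = \int_{0}^{1} \frac{t^{\frac{8}{3}} - t^{a}}{2 \log{\left(t \right)}} \, dt$.

Since $\dfrac{\partial}{\partial a}\,t^{a} = t^{a} \ln t$, the $\ln t$ in the denominator cancels and
$$\frac{dI}{da} = \int_{0}^{1} - \frac{1}{2} t^{a} \, dt = - \frac{1}{2} \left[\frac{t^{a+1}}{a+1}\right]_0^1 = - \frac{1}{2 a + 2}.$$

Integrating with respect to $a$ gives $I(a) = - \frac{\log{\left(a + 1 \right)}}{2} - \frac{\log{\left(3 \right)}}{2} + \frac{\log{\left(11 \right)}}{2} + C$.

At $a = \frac{8}{3}$ the integrand is identically $0$, so $I(\frac{8}{3}) = 0$. The closed form gives $0$, hence $C = 0$.

Setting $a = \frac{1}{5}$:
$$I = \log{\left(\frac{\sqrt{110}}{6} \right)}.$$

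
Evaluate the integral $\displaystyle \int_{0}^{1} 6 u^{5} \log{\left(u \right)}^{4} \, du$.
$\frac{1}{54}$

Start from the elementary integral
$$J(a) = \int_{0}^{1} 6 u^{a} \, du = \frac{6}{a + 1}.$$

Differentiating under the integral sign brings down a factor of $\ln u$:
$$\frac{dJ}{da} = \int_{0}^{1} 6 u^{a} \log{\left(u \right)} \, du = - \frac{6}{\left(a + 1\right)^{2}}.$$

Repeating $4$ times in total — each differentiation brings down another $\ln u$ — gives
$$\frac{d^{4}J}{da^{4}} = \int_{0}^{1} 6 u^{a} \log{\left(u \right)}^{4} \, du = \frac{144}{\left(a + 1\right)^{5}},$$
and the integrand here is exactly the target integrand, so $I = \frac{144}{\left(a + 1\right)^{5}}$.

Setting $a = 5$:
$$I = \frac{1}{54}.$$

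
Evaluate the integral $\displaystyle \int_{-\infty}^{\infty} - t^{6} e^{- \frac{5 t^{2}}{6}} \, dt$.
$- \frac{81 \sqrt{30} \sqrt{\pi}}{125}$

Begin with the known integral
$$J(a) = \int_{-\infty}^{\infty} - e^{- a t^{2}} \, dt = - \frac{\sqrt{\pi}}{\sqrt{a}}.$$

Differentiating under the integral sign brings down a factor of $(-t^2)$:
$$\frac{dJ}{da} = \int_{-\infty}^{\infty} t^{2} e^{- a t^{2}} \, dt = \frac{\sqrt{\pi}}{2 a^{\frac{3}{2}}}.$$

Repeating $3$ times in total — each differentiation brings down another $(-t^2)$ — gives
$$\frac{d^{3}J}{da^{3}} = \int_{-\infty}^{\infty} t^{6} e^{- a t^{2}} \, dt = \frac{15 \sqrt{\pi}}{8 a^{\frac{7}{2}}},$$
and the integrand here is $(-1)^{3}$ times the target integrand, so $I = (-1)^{3}\,\frac{d^{3}J}{da^{3}} = - \frac{15 \sqrt{\pi}}{8 a^{\frac{7}{2}}}$.

Setting $a = \frac{5}{6}$:
$$I = - \frac{81 \sqrt{30} \sqrt{\pi}}{125}.$$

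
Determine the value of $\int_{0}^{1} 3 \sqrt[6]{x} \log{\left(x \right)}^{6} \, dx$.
$\frac{604661760}{823543}$

Consider the simpler parametrised integral
$$J(a) = \int_{0}^{1} 3 x^{a} \, dx = \frac{3}{a + 1}.$$

Differentiating under the integral sign brings down a factor of $\ln x$:
$$\frac{dJ}{da} = \int_{0}^{1} 3 x^{a} \log{\left(x \right)} \, dx = - \frac{3}{\left(a + 1\right)^{2}}.$$

Repeating $6$ times in total — each differentiation brings down another $\ln x$ — gives
$$\frac{d^{6}J}{da^{6}} = \int_{0}^{1} 3 x^{a} \log{\left(x \right)}^{6} \, dx = \frac{2160}{\left(a + 1\right)^{7}},$$
and the integrand here is exactly the target integrand, so $I = \frac{2160}{\left(a + 1\right)^{7}}$.

Setting $a = \frac{1}{6}$:
$$I = \frac{604661760}{823543}.$$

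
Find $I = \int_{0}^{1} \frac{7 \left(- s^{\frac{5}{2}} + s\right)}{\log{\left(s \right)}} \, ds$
$\log{\left(\frac{16384}{823543} \right)}$

Consider the one-parameter family: let $I(a) = \int_{0}^{1} \frac{7 \left(s - s^{a}\right)}{\log{\left(s \right)}} \, ds$.

Since $\dfrac{\partial}{\partial a}\,s^{a} = s^{a} \ln s$, the $\ln s$ in the denominator cancels and
$$\frac{dI}{da} = \int_{0}^{1} -7 s^{a} \, ds = -7 \left[\frac{s^{a+1}}{a+1}\right]_0^1 = - \frac{7}{a + 1}.$$

Integrating with respect to $a$ gives $I(a) = \log{\left(\frac{128}{\left(a + 1\right)^{7}} \right)} + C$.

At $a = 1$ the integrand is identically $0$, so $I(1) = 0$. The closed form gives $0$, hence $C = 0$.

Setting $a = \frac{5}{2}$:
$$I = \log{\left(\frac{16384}{823543} \right)}.$$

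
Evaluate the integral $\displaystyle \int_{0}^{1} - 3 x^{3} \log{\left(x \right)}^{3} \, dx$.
$\frac{9}{128}$

Start from the elementary integral
$$J(a) = \int_{0}^{1} - 3 x^{a} \, dx = - \frac{3}{a + 1}.$$

Differentiating under the integral sign brings down a factor of $\ln x$:
$$\frac{dJ}{da} = \int_{0}^{1} - 3 x^{a} \log{\left(x \right)} \, dx = \frac{3}{\left(a + 1\right)^{2}}.$$

Repeating $3$ times in total — each differentiation brings down another $\ln x$ — gives
$$\frac{d^{3}J}{da^{3}} = \int_{0}^{1} - 3 x^{a} \log{\left(x \right)}^{3} \, dx = \frac{18}{\left(a + 1\right)^{4}},$$
and the integrand here is exactly the target integrand, so $I = \frac{18}{\left(a + 1\right)^{4}}$.

Setting $a = 3$:
$$I = \frac{9}{128}.$$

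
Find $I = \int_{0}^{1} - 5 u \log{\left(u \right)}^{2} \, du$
$- \frac{5}{4}$

Begin with the known integral
$$J(a) = \int_{0}^{1} - 5 u^{a} \, du = - \frac{5}{a + 1}.$$

Differentiating under the integral sign brings down a factor of $\ln u$:
$$\frac{dJ}{da} = \int_{0}^{1} - 5 u^{a} \log{\left(u \right)} \, du = \frac{5}{\left(a + 1\right)^{2}}.$$

Repeating twice in total — each differentiation brings down another $\ln u$ — gives
$$\frac{d^{2}J}{da^{2}} = \int_{0}^{1} - 5 u^{a} \log{\left(u \right)}^{2} \, du = - \frac{10}{\left(a + 1\right)^{3}},$$
and the integrand here is exactly the target integrand, so $I = - \frac{10}{\left(a + 1\right)^{3}}$.

Setting $a = 1$:
$$I = - \frac{5}{4}.$$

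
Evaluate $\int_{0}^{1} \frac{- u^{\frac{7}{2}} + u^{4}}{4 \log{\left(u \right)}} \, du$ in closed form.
$- \frac{\log{\left(3 \right)}}{2} + \frac{\log{\left(10 \right)}}{4}$

Introduce a parameter $a$ in the exponent: let $I(a) = \int_{0}^{1} \frac{u^{4} - u^{a}}{4 \log{\left(u \right)}} \, du$.

Since $\dfrac{\partial}{\partial a}\,u^{a} = u^{a} \ln u$, the $\ln u$ in the denominator cancels and
$$\frac{dI}{da} = \int_{0}^{1} - \frac{1}{4} u^{a} \, du = - \frac{1}{4} \left[\frac{u^{a+1}}{a+1}\right]_0^1 = - \frac{1}{4 a + 4}.$$

Integrating with respect to $a$ gives $I(a) = - \frac{\log{\left(a + 1 \right)}}{4} + \frac{\log{\left(5 \right)}}{4} + C$.

At $a = 4$ the integrand is identically $0$, so $I(4) = 0$. The closed form gives $0$, hence $C = 0$.

Setting $a = \frac{7}{2}$:
$$I = - \frac{\log{\left(3 \right)}}{2} + \frac{\log{\left(10 \right)}}{4}.$$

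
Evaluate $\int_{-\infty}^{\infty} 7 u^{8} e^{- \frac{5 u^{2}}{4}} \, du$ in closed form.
$\frac{4704 \sqrt{5} \sqrt{\pi}}{625}$

Start from the elementary integral
$$J(a) = \int_{-\infty}^{\infty} 7 e^{- a u^{2}} \, du = \frac{7 \sqrt{\pi}}{\sqrt{a}}.$$

Differentiating under the integral sign brings down a factor of $(-u^2)$:
$$\frac{dJ}{da} = \int_{-\infty}^{\infty} - 7 u^{2} e^{- a u^{2}} \, du = - \frac{7 \sqrt{\pi}}{2 a^{\frac{3}{2}}}.$$

Repeating $4$ times in total — each differentiation brings down another $(-u^2)$ — gives
$$\frac{d^{4}J}{da^{4}} = \int_{-\infty}^{\infty} 7 u^{8} e^{- a u^{2}} \, du = \frac{735 \sqrt{\pi}}{16 a^{\frac{9}{2}}},$$
and the integrand here is exactly the target integrand, so $I = \frac{735 \sqrt{\pi}}{16 a^{\frac{9}{2}}}$.

Setting $a = \frac{5}{4}$:
$$I = \frac{4704 \sqrt{5} \sqrt{\pi}}{625}.$$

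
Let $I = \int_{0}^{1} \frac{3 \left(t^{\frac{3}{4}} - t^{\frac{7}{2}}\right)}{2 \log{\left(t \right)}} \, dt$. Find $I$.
$\log{\left(\frac{7 \sqrt{14}}{108} \right)}$

Introduce a parameter $a$ in the exponent: let $I(a) = \int_{0}^{1} \frac{3 \left(- t^{\frac{7}{2}} + t^{a}\right)}{2 \log{\left(t \right)}} \, dt$.

Since $\dfrac{\partial}{\partial a}\,t^{a} = t^{a} \ln t$, the $\ln t$ in the denominator cancels and
$$\frac{dI}{da} = \int_{0}^{1} \frac{3}{2} t^{a} \, dt = \frac{3}{2} \left[\frac{t^{a+1}}{a+1}\right]_0^1 = \frac{3}{2 \left(a + 1\right)}.$$

Integrating with respect to $a$ gives $I(a) = \log{\left(\frac{2 \sqrt{2} \left(a + 1\right)^{\frac{3}{2}}}{27} \right)} + C$.

At $a = \frac{7}{2}$ the integrand is identically $0$, so $I(\frac{7}{2}) = 0$. The closed form gives $0$, hence $C = 0$.

Setting $a = \frac{3}{4}$:
$$I = \log{\left(\frac{7 \sqrt{14}}{108} \right)}.$$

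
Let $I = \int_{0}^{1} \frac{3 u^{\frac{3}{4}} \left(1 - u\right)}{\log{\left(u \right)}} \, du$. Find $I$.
$- \log{\left(\frac{1331}{343} \right)}$

Introduce a parameter $a$ in the exponent: let $I(a) = \int_{0}^{1} \frac{3 \left(u^{\frac{3}{4}} - u^{a}\right)}{\log{\left(u \right)}} \, du$.

Since $\dfrac{\partial}{\partial a}\,u^{a} = u^{a} \ln u$, the $\ln u$ in the denominator cancels and
$$\frac{dI}{da} = \int_{0}^{1} -3 u^{a} \, du = -3 \left[\frac{u^{a+1}}{a+1}\right]_0^1 = - \frac{3}{a + 1}.$$

Integrating with respect to $a$ gives $I(a) = - \log{\left(\frac{64 \left(a + 1\right)^{3}}{343} \right)} + C$.

At $a = \frac{3}{4}$ the integrand is identically $0$, so $I(\frac{3}{4}) = 0$. The closed form gives $0$, hence $C = 0$.

Setting $a = \frac{7}{4}$:
$$I = - \log{\left(\frac{1331}{343} \right)}.$$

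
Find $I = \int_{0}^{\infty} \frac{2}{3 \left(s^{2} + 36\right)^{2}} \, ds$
$\frac{\pi}{1296}$

Begin with the known result
$$J(a) = \int_{0}^{\infty} \frac{2}{3 \left(a^{2} + s^{2}\right)} \, ds = \frac{\pi}{3 a}.$$

Differentiating under the integral sign with respect to $a$,
$$\frac{dJ}{da} = \int_{0}^{\infty} - \frac{4 a}{3 \left(a^{2} + s^{2}\right)^{2}} \, ds = - \frac{\pi}{3 a^{2}},$$
so $\int_{0}^{\infty} \frac{2}{3 \left(a^{2} + s^{2}\right)^{2}} \, ds = \frac{\pi}{6 a^{3}}$.

Setting $a = 6$:
$$I = \frac{\pi}{1296}.$$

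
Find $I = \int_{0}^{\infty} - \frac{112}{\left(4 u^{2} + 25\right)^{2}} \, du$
$- \frac{14 \pi}{125}$

Start from the standard arctangent integral
$$J(a) = \int_{0}^{\infty} - \frac{7}{a^{2} + u^{2}} \, du = - \frac{7 \pi}{2 a}.$$

Differentiating under the integral sign with respect to $a$,
$$\frac{dJ}{da} = \int_{0}^{\infty} \frac{14 a}{\left(a^{2} + u^{2}\right)^{2}} \, du = \frac{7 \pi}{2 a^{2}},$$
so $\int_{0}^{\infty} - \frac{7}{\left(a^{2} + u^{2}\right)^{2}} \, du = - \frac{7 \pi}{4 a^{3}}$.

Setting $a = \frac{5}{2}$:
$$I = - \frac{14 \pi}{125}.$$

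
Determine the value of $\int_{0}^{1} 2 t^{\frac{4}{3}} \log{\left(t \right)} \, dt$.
$- \frac{18}{49}$

Start from the elementary integral
$$J(a) = \int_{0}^{1} 2 t^{a} \, dt = \frac{2}{a + 1}.$$

Differentiating under the integral sign brings down a factor of $\ln t$:
$$\frac{dJ}{da} = \int_{0}^{1} 2 t^{a} \log{\left(t \right)} \, dt = - \frac{2}{\left(a + 1\right)^{2}}.$$

The integral on the left is $I$, so $I = - \frac{2}{\left(a + 1\right)^{2}}$.

Setting $a = \frac{4}{3}$:
$$I = - \frac{18}{49}.$$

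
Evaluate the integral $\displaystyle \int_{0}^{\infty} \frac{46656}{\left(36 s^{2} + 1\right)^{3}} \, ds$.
$1458 \pi$

Start from the standard arctangent integral
$$J(a) = \int_{0}^{\infty} \frac{1}{a^{2} + s^{2}} \, ds = \frac{\pi}{2 a}.$$

Differentiating under the integral sign with respect to $a$,
$$\frac{dJ}{da} = \int_{0}^{\infty} - \frac{2 a}{\left(a^{2} + s^{2}\right)^{2}} \, ds = - \frac{\pi}{2 a^{2}},$$
so $\int_{0}^{\infty} \frac{1}{\left(a^{2} + s^{2}\right)^{2}} \, ds = \frac{\pi}{4 a^{3}}$.

Repeating — each differentiation of $1/(s^2+a^2)^j$ produces $-2ja/(s^2+a^2)^{j+1}$ — and dividing through by $-2ja$ at each step yields, after $2$ differentiations in total,
$$\int_{0}^{\infty} \frac{1}{\left(a^{2} + s^{2}\right)^{3}} \, ds = \frac{3 \pi}{16 a^{5}}.$$

Setting $a = \frac{1}{6}$:
$$I = 1458 \pi.$$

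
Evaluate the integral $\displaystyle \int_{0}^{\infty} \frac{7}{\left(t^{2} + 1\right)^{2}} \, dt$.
$\frac{7 \pi}{4}$

Start from the standard arctangent integral
$$J(a) = \int_{0}^{\infty} \frac{7}{a^{2} + t^{2}} \, dt = \frac{7 \pi}{2 a}.$$

Differentiating under the integral sign with respect to $a$,
$$\frac{dJ}{da} = \int_{0}^{\infty} - \frac{14 a}{\left(a^{2} + t^{2}\right)^{2}} \, dt = - \frac{7 \pi}{2 a^{2}},$$
so $\int_{0}^{\infty} \frac{7}{\left(a^{2} + t^{2}\right)^{2}} \, dt = \frac{7 \pi}{4 a^{3}}$.

Setting $a = 1$:
$$I = \frac{7 \pi}{4}.$$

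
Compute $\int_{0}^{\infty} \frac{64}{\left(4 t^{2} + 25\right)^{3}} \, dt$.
$\frac{6 \pi}{3125}$

Recall the elementary integral
$$J(a) = \int_{0}^{\infty} \frac{1}{a^{2} + t^{2}} \, dt = \frac{\pi}{2 a}.$$

Differentiating under the integral sign with respect to $a$,
$$\frac{dJ}{da} = \int_{0}^{\infty} - \frac{2 a}{\left(a^{2} + t^{2}\right)^{2}} \, dt = - \frac{\pi}{2 a^{2}},$$
so $\int_{0}^{\infty} \frac{1}{\left(a^{2} + t^{2}\right)^{2}} \, dt = \frac{\pi}{4 a^{3}}$.

Repeating — each differentiation of $1/(t^2+a^2)^j$ produces $-2ja/(t^2+a^2)^{j+1}$ — and dividing through by $-2ja$ at each step yields, after $2$ differentiations in total,
$$\int_{0}^{\infty} \frac{1}{\left(a^{2} + t^{2}\right)^{3}} \, dt = \frac{3 \pi}{16 a^{5}}.$$

Setting $a = \frac{5}{2}$:
$$I = \frac{6 \pi}{3125}.$$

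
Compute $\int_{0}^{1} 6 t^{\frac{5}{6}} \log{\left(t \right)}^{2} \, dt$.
$\frac{2592}{1331}$

Start from the elementary integral
$$J(a) = \int_{0}^{1} 6 t^{a} \, dt = \frac{6}{a + 1}.$$

Differentiating under the integral sign brings down a factor of $\ln t$:
$$\frac{dJ}{da} = \int_{0}^{1} 6 t^{a} \log{\left(t \right)} \, dt = - \frac{6}{\left(a + 1\right)^{2}}.$$

Repeating twice in total — each differentiation brings down another $\ln t$ — gives
$$\frac{d^{2}J}{da^{2}} = \int_{0}^{1} 6 t^{a} \log{\left(t \right)}^{2} \, dt = \frac{12}{\left(a + 1\right)^{3}},$$
and the integrand here is exactly the target integrand, so $I = \frac{12}{\left(a + 1\right)^{3}}$.

Setting $a = \frac{5}{6}$:
$$I = \frac{2592}{1331}.$$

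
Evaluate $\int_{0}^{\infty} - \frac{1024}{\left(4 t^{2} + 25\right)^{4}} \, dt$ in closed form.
$- \frac{16 \pi}{15625}$

Start from the standard arctangent integral
$$J(a) = \int_{0}^{\infty} - \frac{4}{a^{2} + t^{2}} \, dt = - \frac{2 \pi}{a}.$$

Differentiating under the integral sign with respect to $a$,
$$\frac{dJ}{da} = \int_{0}^{\infty} \frac{8 a}{\left(a^{2} + t^{2}\right)^{2}} \, dt = \frac{2 \pi}{a^{2}},$$
so $\int_{0}^{\infty} - \frac{4}{\left(a^{2} + t^{2}\right)^{2}} \, dt = - \frac{\pi}{a^{3}}$.

Repeating — each differentiation of $1/(t^2+a^2)^j$ produces $-2ja/(t^2+a^2)^{j+1}$ — and dividing through by $-2ja$ at each step yields, after $3$ differentiations in total,
$$\int_{0}^{\infty} - \frac{4}{\left(a^{2} + t^{2}\right)^{4}} \, dt = - \frac{5 \pi}{8 a^{7}}.$$

Setting $a = \frac{5}{2}$:
$$I = - \frac{16 \pi}{15625}.$$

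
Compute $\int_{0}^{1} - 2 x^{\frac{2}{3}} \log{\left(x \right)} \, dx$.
$\frac{18}{25}$

Start from the elementary integral
$$J(a) = \int_{0}^{1} - 2 x^{a} \, dx = - \frac{2}{a + 1}.$$

Differentiating under the integral sign brings down a factor of $\ln x$:
$$\frac{dJ}{da} = \int_{0}^{1} - 2 x^{a} \log{\left(x \right)} \, dx = \frac{2}{\left(a + 1\right)^{2}}.$$

The integral on the left is $I$, so $I = \frac{2}{\left(a + 1\right)^{2}}$.

Setting $a = \frac{2}{3}$:
$$I = \frac{18}{25}.$$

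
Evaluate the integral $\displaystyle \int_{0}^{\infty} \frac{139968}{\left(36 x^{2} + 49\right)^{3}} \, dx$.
$\frac{4374 \pi}{16807}$

Start from the standard arctangent integral
$$J(a) = \int_{0}^{\infty} \frac{3}{a^{2} + x^{2}} \, dx = \frac{3 \pi}{2 a}.$$

Differentiating under the integral sign with respect to $a$,
$$\frac{dJ}{da} = \int_{0}^{\infty} - \frac{6 a}{\left(a^{2} + x^{2}\right)^{2}} \, dx = - \frac{3 \pi}{2 a^{2}},$$
so $\int_{0}^{\infty} \frac{3}{\left(a^{2} + x^{2}\right)^{2}} \, dx = \frac{3 \pi}{4 a^{3}}$.

Repeating — each differentiation of $1/(x^2+a^2)^j$ produces $-2ja/(x^2+a^2)^{j+1}$ — and dividing through by $-2ja$ at each step yields, after $2$ differentiations in total,
$$\int_{0}^{\infty} \frac{3}{\left(a^{2} + x^{2}\right)^{3}} \, dx = \frac{9 \pi}{16 a^{5}}.$$

Setting $a = \frac{7}{6}$:
$$I = \frac{4374 \pi}{16807}.$$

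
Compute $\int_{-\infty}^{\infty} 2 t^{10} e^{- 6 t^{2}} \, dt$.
$\frac{35 \sqrt{6} \sqrt{\pi}}{27648}$

Start from the elementary integral
$$J(a) = \int_{-\infty}^{\infty} 2 e^{- a t^{2}} \, dt = \frac{2 \sqrt{\pi}}{\sqrt{a}}.$$

Differentiating under the integral sign brings down a factor of $(-t^2)$:
$$\frac{dJ}{da} = \int_{-\infty}^{\infty} - 2 t^{2} e^{- a t^{2}} \, dt = - \frac{\sqrt{\pi}}{a^{\frac{3}{2}}}.$$

Repeating $5$ times in total — each differentiation brings down another $(-t^2)$ — gives
$$\frac{d^{5}J}{da^{5}} = \int_{-\infty}^{\infty} - 2 t^{10} e^{- a t^{2}} \, dt = - \frac{945 \sqrt{\pi}}{16 a^{\frac{11}{2}}},$$
and the integrand here is $(-1)^{5}$ times the target integrand, so $I = (-1)^{5}\,\frac{d^{5}J}{da^{5}} = \frac{945 \sqrt{\pi}}{16 a^{\frac{11}{2}}}$.

Setting $a = 6$:
$$I = \frac{35 \sqrt{6} \sqrt{\pi}}{27648}.$$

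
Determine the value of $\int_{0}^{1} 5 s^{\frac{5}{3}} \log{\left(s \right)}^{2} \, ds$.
$\frac{135}{256}$

Begin with the known integral
$$J(a) = \int_{0}^{1} 5 s^{a} \, ds = \frac{5}{a + 1}.$$

Differentiating under the integral sign brings down a factor of $\ln s$:
$$\frac{dJ}{da} = \int_{0}^{1} 5 s^{a} \log{\left(s \right)} \, ds = - \frac{5}{\left(a + 1\right)^{2}}.$$

Repeating twice in total — each differentiation brings down another $\ln s$ — gives
$$\frac{d^{2}J}{da^{2}} = \int_{0}^{1} 5 s^{a} \log{\left(s \right)}^{2} \, ds = \frac{10}{\left(a + 1\right)^{3}},$$
and the integrand here is exactly the target integrand, so $I = \frac{10}{\left(a + 1\right)^{3}}$.

Setting $a = \frac{5}{3}$:
$$I = \frac{135}{256}.$$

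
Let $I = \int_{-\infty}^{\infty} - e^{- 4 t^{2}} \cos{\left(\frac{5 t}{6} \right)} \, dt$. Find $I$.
$- \frac{\sqrt{\pi}}{2 e^{\frac{25}{576}}}$

Let $b$ denote the cosine frequency and define $I(b) = \int_{-\infty}^{\infty} - e^{- 4 t^{2}} \cos{\left(b t \right)} \, dt$.

Differentiating under the integral sign,
$$I'(b) = \int_{-\infty}^{\infty} t e^{- 4 t^{2}} \sin{\left(b t \right)} \, dt.$$

Integrate $\int_{-\infty}^{\infty} t \sin(b t)\, e^{- 4 t^{2}}\, dt$ by parts with $u = \sin(b t)$ and $dv = t\, e^{- 4 t^{2}}\, dt$, giving $v = - \frac{e^{- 4 t^{2}}}{8}$. The boundary term vanishes and
$$\int_{-\infty}^{\infty} t \sin(b t)\, e^{- 4 t^{2}}\, dt = \frac{b}{8} \int_{-\infty}^{\infty} \cos(b t)\, e^{- 4 t^{2}}\, dt,$$
so $I'(b) = - \frac{b}{8}\, I(b)$.

This is a separable first-order ODE; solving with the initial condition $I(0) = \int_{-\infty}^{\infty} - e^{- 4 t^{2}}\,dt = - \frac{\sqrt{\pi}}{2}$ gives
$$I(b) = - \frac{\sqrt{\pi} e^{- \frac{b^{2}}{16}}}{2}.$$

Setting $b = \frac{5}{6}$:
$$I = - \frac{\sqrt{\pi}}{2 e^{\frac{25}{576}}}.$$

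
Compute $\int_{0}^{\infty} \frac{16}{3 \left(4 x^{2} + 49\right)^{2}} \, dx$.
$\frac{2 \pi}{1029}$

Recall the elementary integral
$$J(a) = \int_{0}^{\infty} \frac{1}{3 \left(a^{2} + x^{2}\right)} \, dx = \frac{\pi}{6 a}.$$

Differentiating under the integral sign with respect to $a$,
$$\frac{dJ}{da} = \int_{0}^{\infty} - \frac{2 a}{3 \left(a^{2} + x^{2}\right)^{2}} \, dx = - \frac{\pi}{6 a^{2}},$$
so $\int_{0}^{\infty} \frac{1}{3 \left(a^{2} + x^{2}\right)^{2}} \, dx = \frac{\pi}{12 a^{3}}$.

Setting $a = \frac{7}{2}$:
$$I = \frac{2 \pi}{1029}.$$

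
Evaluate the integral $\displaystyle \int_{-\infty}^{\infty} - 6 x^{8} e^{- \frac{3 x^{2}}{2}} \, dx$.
$- \frac{70 \sqrt{6} \sqrt{\pi}}{27}$

Consider the simpler parametrised integral
$$J(a) = \int_{-\infty}^{\infty} - 6 e^{- a x^{2}} \, dx = - \frac{6 \sqrt{\pi}}{\sqrt{a}}.$$

Differentiating under the integral sign brings down a factor of $(-x^2)$:
$$\frac{dJ}{da} = \int_{-\infty}^{\infty} 6 x^{2} e^{- a x^{2}} \, dx = \frac{3 \sqrt{\pi}}{a^{\frac{3}{2}}}.$$

Repeating $4$ times in total — each differentiation brings down another $(-x^2)$ — gives
$$\frac{d^{4}J}{da^{4}} = \int_{-\infty}^{\infty} - 6 x^{8} e^{- a x^{2}} \, dx = - \frac{315 \sqrt{\pi}}{8 a^{\frac{9}{2}}},$$
and the integrand here is exactly the target integrand, so $I = - \frac{315 \sqrt{\pi}}{8 a^{\frac{9}{2}}}$.

Setting $a = \frac{3}{2}$:
$$I = - \frac{70 \sqrt{6} \sqrt{\pi}}{27}.$$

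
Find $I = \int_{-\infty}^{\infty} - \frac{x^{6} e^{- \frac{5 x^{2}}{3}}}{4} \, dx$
$- \frac{81 \sqrt{15} \sqrt{\pi}}{4000}$

Begin with the known integral
$$J(a) = \int_{-\infty}^{\infty} - \frac{e^{- a x^{2}}}{4} \, dx = - \frac{\sqrt{\pi}}{4 \sqrt{a}}.$$

Differentiating under the integral sign brings down a factor of $(-x^2)$:
$$\frac{dJ}{da} = \int_{-\infty}^{\infty} \frac{x^{2} e^{- a x^{2}}}{4} \, dx = \frac{\sqrt{\pi}}{8 a^{\frac{3}{2}}}.$$

Repeating $3$ times in total — each differentiation brings down another $(-x^2)$ — gives
$$\frac{d^{3}J}{da^{3}} = \int_{-\infty}^{\infty} \frac{x^{6} e^{- a x^{2}}}{4} \, dx = \frac{15 \sqrt{\pi}}{32 a^{\frac{7}{2}}},$$
and the integrand here is $(-1)^{3}$ times the target integrand, so $I = (-1)^{3}\,\frac{d^{3}J}{da^{3}} = - \frac{15 \sqrt{\pi}}{32 a^{\frac{7}{2}}}$.

Setting $a = \frac{5}{3}$:
$$I = - \frac{81 \sqrt{15} \sqrt{\pi}}{4000}.$$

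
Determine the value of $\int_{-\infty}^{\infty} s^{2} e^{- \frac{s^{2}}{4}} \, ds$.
$4 \sqrt{\pi}$

Start from the elementary integral
$$J(a) = \int_{-\infty}^{\infty} e^{- a s^{2}} \, ds = \frac{\sqrt{\pi}}{\sqrt{a}}.$$

Differentiating under the integral sign brings down a factor of $(-s^2)$:
$$\frac{dJ}{da} = \int_{-\infty}^{\infty} - s^{2} e^{- a s^{2}} \, ds = - \frac{\sqrt{\pi}}{2 a^{\frac{3}{2}}}.$$

The integral on the left is $-I$, so $I = \frac{\sqrt{\pi}}{2 a^{\frac{3}{2}}}$.

Setting $a = \frac{1}{4}$:
$$I = 4 \sqrt{\pi}.$$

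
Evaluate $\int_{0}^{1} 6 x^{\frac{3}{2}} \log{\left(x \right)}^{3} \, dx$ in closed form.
$- \frac{576}{625}$

Begin with the known integral
$$J(a) = \int_{0}^{1} 6 x^{a} \, dx = \frac{6}{a + 1}.$$

Differentiating under the integral sign brings down a factor of $\ln x$:
$$\frac{dJ}{da} = \int_{0}^{1} 6 x^{a} \log{\left(x \right)} \, dx = - \frac{6}{\left(a + 1\right)^{2}}.$$

Repeating $3$ times in total — each differentiation brings down another $\ln x$ — gives
$$\frac{d^{3}J}{da^{3}} = \int_{0}^{1} 6 x^{a} \log{\left(x \right)}^{3} \, dx = - \frac{36}{\left(a + 1\right)^{4}},$$
and the integrand here is exactly the target integrand, so $I = - \frac{36}{\left(a + 1\right)^{4}}$.

Setting $a = \frac{3}{2}$:
$$I = - \frac{576}{625}.$$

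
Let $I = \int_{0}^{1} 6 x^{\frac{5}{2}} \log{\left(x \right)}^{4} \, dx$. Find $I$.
$\frac{4608}{16807}$

Begin with the known integral
$$J(a) = \int_{0}^{1} 6 x^{a} \, dx = \frac{6}{a + 1}.$$

Differentiating under the integral sign brings down a factor of $\ln x$:
$$\frac{dJ}{da} = \int_{0}^{1} 6 x^{a} \log{\left(x \right)} \, dx = - \frac{6}{\left(a + 1\right)^{2}}.$$

Repeating $4$ times in total — each differentiation brings down another $\ln x$ — gives
$$\frac{d^{4}J}{da^{4}} = \int_{0}^{1} 6 x^{a} \log{\left(x \right)}^{4} \, dx = \frac{144}{\left(a + 1\right)^{5}},$$
and the integrand here is exactly the target integrand, so $I = \frac{144}{\left(a + 1\right)^{5}}$.

Setting $a = \frac{5}{2}$:
$$I = \frac{4608}{16807}.$$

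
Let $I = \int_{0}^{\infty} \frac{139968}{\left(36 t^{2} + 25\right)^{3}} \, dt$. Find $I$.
$\frac{4374 \pi}{3125}$

Begin with the known result
$$J(a) = \int_{0}^{\infty} \frac{3}{a^{2} + t^{2}} \, dt = \frac{3 \pi}{2 a}.$$

Differentiating under the integral sign with respect to $a$,
$$\frac{dJ}{da} = \int_{0}^{\infty} - \frac{6 a}{\left(a^{2} + t^{2}\right)^{2}} \, dt = - \frac{3 \pi}{2 a^{2}},$$
so $\int_{0}^{\infty} \frac{3}{\left(a^{2} + t^{2}\right)^{2}} \, dt = \frac{3 \pi}{4 a^{3}}$.

Repeating — each differentiation of $1/(t^2+a^2)^j$ produces $-2ja/(t^2+a^2)^{j+1}$ — and dividing through by $-2ja$ at each step yields, after $2$ differentiations in total,
$$\int_{0}^{\infty} \frac{3}{\left(a^{2} + t^{2}\right)^{3}} \, dt = \frac{9 \pi}{16 a^{5}}.$$

Setting $a = \frac{5}{6}$:
$$I = \frac{4374 \pi}{3125}.$$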